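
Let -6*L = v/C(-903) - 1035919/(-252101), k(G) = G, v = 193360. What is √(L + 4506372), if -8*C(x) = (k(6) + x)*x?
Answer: √751616870003959856522385290622/408399082182 ≈ 2122.8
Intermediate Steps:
C(x) = -x*(6 + x)/8 (C(x) = -(6 + x)*x/8 = -x*(6 + x)/8)
L = -449115071849/1225197246546 (L = -(193360/((-⅛*(-903)*(6 - 903))) - 1035919/(-252101))/6 = -(193360/((-⅛*(-903)*(-897))) - 1035919*(-1/252101))/6 = -(193360/(-809991/8) + 1035919/252101)/6 = -(193360*(-8/809991) + 1035919/252101)/6 = -(-1546880/809991 + 1035919/252101)/6 = -⅙*449115071849/204199541091 = -449115071849/1225197246546 ≈ -0.36657)
√(L + 4506372) = √(-449115071849/1225197246546 + 4506372) = √(5521194117196919263/1225197246546) = √751616870003959856522385290622/408399082182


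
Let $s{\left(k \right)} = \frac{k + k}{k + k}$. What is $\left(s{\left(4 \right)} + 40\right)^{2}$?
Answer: $1681$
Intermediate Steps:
$s{\left(k \right)} = 1$ ($s{\left(k \right)} = \frac{2 k}{2 k} = 2 k \frac{1}{2 k} = 1$)
$\left(s{\left(4 \right)} + 40\right)^{2} = \left(1 + 40\right)^{2} = 41^{2} = 1681$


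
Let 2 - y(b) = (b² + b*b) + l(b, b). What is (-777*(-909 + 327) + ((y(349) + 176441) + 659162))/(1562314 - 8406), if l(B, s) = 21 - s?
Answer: 1044545/1553908 ≈ 0.67220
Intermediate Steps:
y(b) = -19 + b - 2*b² (y(b) = 2 - ((b² + b*b) + (21 - b)) = 2 - ((b² + b²) + (21 - b)) = 2 - (2*b² + (21 - b)) = 2 - (21 - b + 2*b²) = 2 + (-21 + b - 2*b²) = -19 + b - 2*b²)
(-777*(-909 + 327) + ((y(349) + 176441) + 659162))/(1562314 - 8406) = (-777*(-909 + 327) + (((-19 + 349 - 2*349²) + 176441) + 659162))/(1562314 - 8406) = (-777*(-582) + (((-19 + 349 - 2*121801) + 176441) + 659162))/1553908 = (452214 + (((-19 + 349 - 243602) + 176441) + 659162))*(1/1553908) = (452214 + ((-243272 + 176441) + 659162))*(1/1553908) = (452214 + (-66831 + 659162))*(1/1553908) = (452214 + 592331)*(1/1553908) = 1044545*(1/1553908) = 1044545/1553908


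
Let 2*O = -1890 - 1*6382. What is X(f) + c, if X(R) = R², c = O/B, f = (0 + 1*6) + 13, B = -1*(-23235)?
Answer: 8383699/23235 ≈ 360.82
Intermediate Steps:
B = 23235
O = -4136 (O = (-1890 - 1*6382)/2 = (-1890 - 6382)/2 = (½)*(-8272) = -4136)
f = 19 (f = (0 + 6) + 13 = 6 + 13 = 19)
c = -4136/23235 ≈ -0.17801
X(f) + c = 19² - 4136/23235 = 361 - 4136/23235 = 8383699/23235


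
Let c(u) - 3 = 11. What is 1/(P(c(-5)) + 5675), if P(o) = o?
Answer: 1/5689 ≈ 0.00017578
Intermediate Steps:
c(u) = 14 (c(u) = 3 + 11 = 14)
1/(P(c(-5)) + 5675) = 1/(14 + 5675) = 1/5689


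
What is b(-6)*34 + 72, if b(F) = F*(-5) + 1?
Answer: 1126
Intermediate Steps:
b(F) = 1 - 5*F (b(F) = -5*F + 1 = 1 - 5*F)
b(-6)*34 + 72 = (1 - 5*(-6))*34 + 72 = (1 + 30)*34 + 72 = 31*34 + 72 = 1054 + 72 = 1126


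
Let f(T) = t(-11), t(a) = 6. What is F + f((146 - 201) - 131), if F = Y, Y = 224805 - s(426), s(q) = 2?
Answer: 224809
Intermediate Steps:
Y = 224803 (Y = 224805 - 1*2 = 224805 - 2 = 224803)
f(T) = 6
F = 224803
F + f((146 - 201) - 131) = 224803 + 6 = 224809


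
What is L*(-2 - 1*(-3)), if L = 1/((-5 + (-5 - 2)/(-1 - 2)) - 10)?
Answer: -3/38 ≈ -0.078947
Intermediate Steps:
L = -3/38 (L = 1/((-5 - 7/(-3)) - 10) = 1/((-5 - 7*(-⅓)) - 10) = 1/((-5 + 7/3) - 10) = 1/(-8/3 - 10) = 1/(-38/3) = -3/38 ≈ -0.078947)
L*(-2 - 1*(-3)) = -3*(-2 - 1*(-3))/38 = -3*(-2 + 3)/38 = -3/38*1 = -3/38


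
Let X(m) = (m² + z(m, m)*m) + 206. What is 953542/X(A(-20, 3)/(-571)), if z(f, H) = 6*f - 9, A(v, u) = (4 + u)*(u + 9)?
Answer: 155446893611/33822757 ≈ 4595.9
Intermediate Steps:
A(v, u) = (4 + u)*(9 + u)
z(f, H) = -9 + 6*f
X(m) = 206 + m² + m*(-9 + 6*m) (X(m) = (m² + (-9 + 6*m)*m) + 206 = (m² + m*(-9 + 6*m)) + 206 = 206 + m² + m*(-9 + 6*m))
953542/X(A(-20, 3)/(-571)) = 953542/(206 - 9*(36 + 3² + 13*3)/(-571) + 7*((36 + 3² + 13*3)/(-571))²) = 953542/(206 - 9*(36 + 9 + 39)*(-1)/571 + 7*((36 + 9 + 39)*(-1/571))²) = 953542/(206 - 756*(-1)/571 + 7*(84*(-1/571))²) = 953542/(206 - 9*(-84/571) + 7*(-84/571)²) = 953542/(206 + 756/571 + 7*(7056/326041)) = 953542/(206 + 756/571 + 49392/326041) = 953542/(67645514/326041) = 953542*(326041/67645514) = 155446893611/33822757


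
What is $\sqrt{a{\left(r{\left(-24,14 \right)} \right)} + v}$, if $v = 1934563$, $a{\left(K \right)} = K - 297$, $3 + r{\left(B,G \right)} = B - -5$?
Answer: $6 \sqrt{53729} \approx 1390.8$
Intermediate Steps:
$r{\left(B,G \right)} = 2 + B$ ($r{\left(B,G \right)} = -3 + \left(B - -5\right) = -3 + \left(B + 5\right) = -3 + \left(5 + B\right) = 2 + B$)
$a{\left(K \right)} = -297 + K$ ($a{\left(K \right)} = K - 297 = -297 + K$)
$\sqrt{a{\left(r{\left(-24,14 \right)} \right)} + v} = \sqrt{\left(-297 + \left(2 - 24\right)\right) + 1934563} = \sqrt{\left(-297 - 22\right) + 1934563} = \sqrt{-319 + 1934563} = \sqrt{1934244} = 6 \sqrt{53729}$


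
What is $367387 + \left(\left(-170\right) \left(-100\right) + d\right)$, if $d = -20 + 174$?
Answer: $384541$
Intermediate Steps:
$d = 154$
$367387 + \left(\left(-170\right) \left(-100\right) + d\right) = 367387 + \left(\left(-170\right) \left(-100\right) + 154\right) = 367387 + \left(17000 + 154\right) = 367387 + 17154 = 384541$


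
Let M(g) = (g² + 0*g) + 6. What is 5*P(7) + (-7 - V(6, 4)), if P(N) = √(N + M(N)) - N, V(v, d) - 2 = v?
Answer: -50 + 5*√62 ≈ -10.630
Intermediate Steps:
V(v, d) = 2 + v
M(g) = 6 + g² (M(g) = (g² + 0) + 6 = g² + 6 = 6 + g²)
P(N) = √(6 + N + N²) - N (P(N) = √(N + (6 + N²)) - N = √(6 + N + N²) - N)
5*P(7) + (-7 - V(6, 4)) = 5*(√(6 + 7 + 7²) - 1*7) + (-7 - (2 + 6)) = 5*(√(6 + 7 + 49) - 7) + (-7 - 1*8) = 5*(√62 - 7) + (-7 - 8) = 5*(-7 + √62) - 15 = (-35 + 5*√62) - 15 = -50 + 5*√62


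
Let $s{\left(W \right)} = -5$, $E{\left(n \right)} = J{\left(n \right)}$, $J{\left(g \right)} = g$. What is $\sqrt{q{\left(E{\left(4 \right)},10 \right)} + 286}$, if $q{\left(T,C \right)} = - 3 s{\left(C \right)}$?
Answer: $\sqrt{301} \approx 17.349$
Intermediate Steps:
$E{\left(n \right)} = n$
$q{\left(T,C \right)} = 15$ ($q{\left(T,C \right)} = \left(-3\right) \left(-5\right) = 15$)
$\sqrt{q{\left(E{\left(4 \right)},10 \right)} + 286} = \sqrt{15 + 286} = \sqrt{301}$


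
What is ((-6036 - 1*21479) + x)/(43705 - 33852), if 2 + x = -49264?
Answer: -76781/9853 ≈ -7.7926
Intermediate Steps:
x = -49266 (x = -2 - 49264 = -49266)
((-6036 - 1*21479) + x)/(43705 - 33852) = ((-6036 - 1*21479) - 49266)/(43705 - 33852) = ((-6036 - 21479) - 49266)/9853 = (-27515 - 49266)*(1/9853) = -76781*1/9853 = -76781/9853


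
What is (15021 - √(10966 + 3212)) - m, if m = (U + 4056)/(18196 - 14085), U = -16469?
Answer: 61763744/4111 - √14178 ≈ 14905.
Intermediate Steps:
m = -12413/4111 (m = (-16469 + 4056)/(18196 - 14085) = -12413/4111 ≈ -3.0195)
(15021 - √(10966 + 3212)) - m = (15021 - √(10966 + 3212)) - 1*(-12413/4111) = (15021 - √14178) + 12413/4111 = 61763744/4111 - √14178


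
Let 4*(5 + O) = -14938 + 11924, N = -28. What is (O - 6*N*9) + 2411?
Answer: 6329/2 ≈ 3164.5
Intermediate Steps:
O = -1517/2 (O = -5 + (-14938 + 11924)/4 = -5 + (¼)*(-3014) = -5 - 1507/2 = -1517/2 ≈ -758.50)
(O - 6*N*9) + 2411 = (-1517/2 - 6*(-28)*9) + 2411 = (-1517/2 + 168*9) + 2411 = (-1517/2 + 1512) + 2411 = 1507/2 + 2411 = 6329/2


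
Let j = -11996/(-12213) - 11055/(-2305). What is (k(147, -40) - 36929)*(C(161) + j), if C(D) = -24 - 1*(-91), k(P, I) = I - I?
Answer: -15131880431870/5630193 ≈ -2.6876e+6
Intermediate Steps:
k(P, I) = 0
j = 32533099/5630193 (j = -11996*(-1/12213) - 11055*(-1/2305) = 11996/12213 + 2211/461 = 32533099/5630193 ≈ 5.7783)
C(D) = 67 (C(D) = -24 + 91 = 67)
(k(147, -40) - 36929)*(C(161) + j) = (0 - 36929)*(67 + 32533099/5630193) = -36929*409756030/5630193 = -15131880431870/5630193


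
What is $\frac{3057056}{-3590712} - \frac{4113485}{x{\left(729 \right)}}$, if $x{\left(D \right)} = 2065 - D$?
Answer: $- \frac{1846803022267}{599648904} \approx -3079.8$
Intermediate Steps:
$\frac{3057056}{-3590712} - \frac{4113485}{x{\left(729 \right)}} = \frac{3057056}{-3590712} - \frac{4113485}{2065 - 729} = 3057056 \left(- \frac{1}{3590712}\right) - \frac{4113485}{2065 - 729} = - \frac{382132}{448839} - \frac{4113485}{1336} = - \frac{1846803022267}{599648904}$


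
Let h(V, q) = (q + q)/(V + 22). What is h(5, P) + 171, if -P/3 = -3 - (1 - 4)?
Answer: 171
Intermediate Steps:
P = 0 (P = -3*(-3 - (1 - 4)) = -3*(-3 - 1*(-3)) = -3*(-3 + 3) = -3*0 = 0)
h(V, q) = 2*q/(22 + V) (h(V, q) = (2*q)/(22 + V) = 2*q/(22 + V))
h(5, P) + 171 = 2*0/(22 + 5) + 171 = 2*0/27 + 171 = 2*0*(1/27) + 171 = 0 + 171 = 171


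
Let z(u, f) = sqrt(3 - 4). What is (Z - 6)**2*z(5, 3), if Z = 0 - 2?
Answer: 64*I ≈ 64.0*I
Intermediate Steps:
z(u, f) = I (z(u, f) = sqrt(-1) = I)
Z = -2
(Z - 6)**2*z(5, 3) = (-2 - 6)**2*I = (-8)**2*I = 64*I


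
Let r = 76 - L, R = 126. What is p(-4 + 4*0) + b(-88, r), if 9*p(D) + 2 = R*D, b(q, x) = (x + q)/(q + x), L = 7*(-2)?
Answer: -497/9 ≈ -55.222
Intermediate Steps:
L = -14
r = 90 (r = 76 - 1*(-14) = 76 + 14 = 90)
b(q, x) = 1 (b(q, x) = (q + x)/(q + x) = 1)
p(D) = -2/9 + 14*D (p(D) = -2/9 + (126*D)/9 = -2/9 + 14*D)
p(-4 + 4*0) + b(-88, r) = (-2/9 + 14*(-4 + 4*0)) + 1 = (-2/9 + 14*(-4 + 0)) + 1 = (-2/9 + 14*(-4)) + 1 = (-2/9 - 56) + 1 = -506/9 + 1 = -497/9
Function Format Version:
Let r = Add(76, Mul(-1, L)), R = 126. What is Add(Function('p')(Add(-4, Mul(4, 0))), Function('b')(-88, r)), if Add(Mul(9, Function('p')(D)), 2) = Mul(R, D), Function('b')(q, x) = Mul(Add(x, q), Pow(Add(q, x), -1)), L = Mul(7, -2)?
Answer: Rational(-497, 9) ≈ -55.222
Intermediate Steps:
L = -14
r = 90 (r = Add(76, Mul(-1, -14)) = Add(76, 14) = 90)
Function('b')(q, x) = 1 (Function('b')(q, x) = Mul(Add(q, x), Pow(Add(q, x), -1)) = 1)
Function('p')(D) = Add(Rational(-2, 9), Mul(14, D)) (Function('p')(D) = Add(Rational(-2, 9), Mul(Rational(1, 9), Mul(126, D))) = Add(Rational(-2, 9), Mul(14, D)))
Add(Function('p')(Add(-4, Mul(4, 0))), Function('b')(-88, r)) = Add(Add(Rational(-2, 9), Mul(14, Add(-4, Mul(4, 0)))), 1) = Add(Add(Rational(-2, 9), Mul(14, Add(-4, 0))), 1) = Add(Add(Rational(-2, 9), Mul(14, -4)), 1) = Add(Add(Rational(-2, 9), -56), 1) = Add(Rational(-506, 9), 1) = Rational(-497, 9)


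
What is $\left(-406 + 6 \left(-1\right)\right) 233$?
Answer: $-95996$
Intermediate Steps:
$\left(-406 + 6 \left(-1\right)\right) 233 = \left(-406 - 6\right) 233 = \left(-412\right) 233 = -95996$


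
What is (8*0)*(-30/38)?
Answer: 0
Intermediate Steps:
(8*0)*(-30/38) = 0*(-30*1/38) = 0*(-15/19) = 0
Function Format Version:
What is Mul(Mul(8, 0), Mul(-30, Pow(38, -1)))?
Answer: 0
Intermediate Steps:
Mul(Mul(8, 0), Mul(-30, Pow(38, -1))) = Mul(0, Mul(-30, Rational(1, 38))) = Mul(0, Rational(-15, 19)) = 0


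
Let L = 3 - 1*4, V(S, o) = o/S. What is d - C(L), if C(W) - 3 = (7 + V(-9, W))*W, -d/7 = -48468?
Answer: 3053521/9 ≈ 3.3928e+5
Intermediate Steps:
d = 339276 (d = -7*(-48468) = 339276)
L = -1 (L = 3 - 4 = -1)
C(W) = 3 + W*(7 - W/9) (C(W) = 3 + (7 + W/(-9))*W = 3 + (7 + W*(-⅑))*W = 3 + (7 - W/9)*W = 3 + W*(7 - W/9))
d - C(L) = 339276 - (3 + 7*(-1) - ⅑*(-1)²) = 339276 - (3 - 7 - ⅑*1) = 339276 - (3 - 7 - ⅑) = 339276 - 1*(-37/9) = 339276 + 37/9 = 3053521/9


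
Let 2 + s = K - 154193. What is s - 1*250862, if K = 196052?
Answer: -209005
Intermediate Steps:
s = 41857 (s = -2 + (196052 - 154193) = -2 + 41859 = 41857)
s - 1*250862 = 41857 - 1*250862 = 41857 - 250862 = -209005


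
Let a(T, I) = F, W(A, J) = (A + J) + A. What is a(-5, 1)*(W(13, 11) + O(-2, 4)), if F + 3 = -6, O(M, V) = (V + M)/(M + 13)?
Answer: -3681/11 ≈ -334.64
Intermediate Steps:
W(A, J) = J + 2*A
O(M, V) = (M + V)/(13 + M)
F = -9 (F = -3 - 6 = -9)
a(T, I) = -9
a(-5, 1)*(W(13, 11) + O(-2, 4)) = -9*((11 + 2*13) + (-2 + 4)/(13 - 2)) = -9*((11 + 26) + 2/11) = -9*(37 + (1/11)*2) = -9*(37 + 2/11) = -9*409/11 = -3681/11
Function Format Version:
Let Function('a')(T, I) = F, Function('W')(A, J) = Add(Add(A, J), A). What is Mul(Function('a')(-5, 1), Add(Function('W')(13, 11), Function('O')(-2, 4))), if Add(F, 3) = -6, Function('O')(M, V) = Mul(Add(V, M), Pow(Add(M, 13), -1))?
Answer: Rational(-3681, 11) ≈ -334.64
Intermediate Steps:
Function('W')(A, J) = Add(J, Mul(2, A))
Function('O')(M, V) = Mul(Pow(Add(13, M), -1), Add(M, V)) (Function('O')(M, V) = Mul(Add(M, V), Pow(Add(13, M), -1)) = Mul(Pow(Add(13, M), -1), Add(M, V)))
F = -9 (F = Add(-3, -6) = -9)
Function('a')(T, I) = -9
Mul(Function('a')(-5, 1), Add(Function('W')(13, 11), Function('O')(-2, 4))) = Mul(-9, Add(Add(11, Mul(2, 13)), Mul(Pow(Add(13, -2), -1), Add(-2, 4)))) = Mul(-9, Add(Add(11, 26), Mul(Pow(11, -1), 2))) = Mul(-9, Add(37, Mul(Rational(1, 11), 2))) = Mul(-9, Add(37, Rational(2, 11))) = Mul(-9, Rational(409, 11)) = Rational(-3681, 11)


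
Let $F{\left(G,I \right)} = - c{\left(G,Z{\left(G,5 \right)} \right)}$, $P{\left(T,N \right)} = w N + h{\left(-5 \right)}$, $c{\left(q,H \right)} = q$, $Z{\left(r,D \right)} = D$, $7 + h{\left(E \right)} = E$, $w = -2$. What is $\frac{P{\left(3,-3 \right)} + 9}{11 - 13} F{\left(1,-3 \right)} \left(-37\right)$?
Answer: $- \frac{111}{2} \approx -55.5$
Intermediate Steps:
$h{\left(E \right)} = -7 + E$
$P{\left(T,N \right)} = -12 - 2 N$ ($P{\left(T,N \right)} = - 2 N - 12 = -12 - 2 N$)
$F{\left(G,I \right)} = - G$
$\frac{P{\left(3,-3 \right)} + 9}{11 - 13} F{\left(1,-3 \right)} \left(-37\right) = \frac{\left(-12 - -6\right) + 9}{11 - 13} \left(\left(-1\right) 1\right) \left(-37\right) = \frac{\left(-12 + 6\right) + 9}{-2} \left(-1\right) \left(-37\right) = \left(-6 + 9\right) \left(- \frac{1}{2}\right) \left(-1\right) \left(-37\right) = 3 \left(- \frac{1}{2}\right) \left(-1\right) \left(-37\right) = \left(- \frac{3}{2}\right) \left(-1\right) \left(-37\right) = \frac{3}{2} \left(-37\right) = - \frac{111}{2}$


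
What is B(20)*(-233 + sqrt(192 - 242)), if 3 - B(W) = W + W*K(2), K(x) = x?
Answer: 13281 - 285*I*sqrt(2) ≈ 13281.0 - 403.05*I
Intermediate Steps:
B(W) = 3 - 3*W (B(W) = 3 - (W + W*2) = 3 - (W + 2*W) = 3 - 3*W)
B(20)*(-233 + sqrt(192 - 242)) = (3 - 3*20)*(-233 + sqrt(192 - 242)) = (3 - 60)*(-233 + sqrt(-50)) = -57*(-233 + 5*I*sqrt(2)) = 13281 - 285*I*sqrt(2)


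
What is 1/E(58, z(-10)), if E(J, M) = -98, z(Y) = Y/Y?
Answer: -1/98 ≈ -0.010204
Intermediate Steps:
z(Y) = 1
1/E(58, z(-10)) = 1/(-98) = -1/98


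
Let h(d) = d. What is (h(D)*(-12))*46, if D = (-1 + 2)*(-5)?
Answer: 2760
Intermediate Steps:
D = -5 (D = 1*(-5) = -5)
(h(D)*(-12))*46 = -5*(-12)*46 = 60*46 = 2760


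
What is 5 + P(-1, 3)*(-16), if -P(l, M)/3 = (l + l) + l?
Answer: -139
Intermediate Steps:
P(l, M) = -9*l (P(l, M) = -3*((l + l) + l) = -3*(2*l + l) = -9*l)
5 + P(-1, 3)*(-16) = 5 - 9*(-1)*(-16) = 5 + 9*(-16) = 5 - 144 = -139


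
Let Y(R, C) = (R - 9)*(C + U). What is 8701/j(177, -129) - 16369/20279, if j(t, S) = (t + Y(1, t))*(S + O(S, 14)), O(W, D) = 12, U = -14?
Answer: -40448008/54570789 ≈ -0.74120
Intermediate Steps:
Y(R, C) = (-14 + C)*(-9 + R) (Y(R, C) = (R - 9)*(C - 14) = (-9 + R)*(-14 + C) = (-14 + C)*(-9 + R))
j(t, S) = (12 + S)*(112 - 7*t) (j(t, S) = (t + (126 - 14*1 - 9*t + t*1))*(S + 12) = (t + (126 - 14 - 9*t + t))*(12 + S) = (t + (112 - 8*t))*(12 + S) = (112 - 7*t)*(12 + S) = (12 + S)*(112 - 7*t))
8701/j(177, -129) - 16369/20279 = 8701/(1344 - 84*177 + 112*(-129) - 7*(-129)*177) - 16369/20279 = 8701/(1344 - 14868 - 14448 + 159831) - 16369*1/20279 = 8701/131859 - 16369/20279 = 8701*(1/131859) - 16369/20279 = 1243/18837 - 16369/20279 = -40448008/54570789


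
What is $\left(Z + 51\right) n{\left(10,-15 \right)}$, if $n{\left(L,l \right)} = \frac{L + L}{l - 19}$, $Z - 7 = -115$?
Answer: $\frac{570}{17} \approx 33.529$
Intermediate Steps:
$Z = -108$ ($Z = 7 - 115 = -108$)
$n{\left(L,l \right)} = \frac{2 L}{-19 + l}$
$\left(Z + 51\right) n{\left(10,-15 \right)} = \left(-108 + 51\right) 2 \cdot 10 \frac{1}{-19 - 15} = - 57 \cdot 2 \cdot 10 \frac{1}{-34} = - 57 \cdot 2 \cdot 10 \left(- \frac{1}{34}\right) = \left(-57\right) \left(- \frac{10}{17}\right) = \frac{570}{17}$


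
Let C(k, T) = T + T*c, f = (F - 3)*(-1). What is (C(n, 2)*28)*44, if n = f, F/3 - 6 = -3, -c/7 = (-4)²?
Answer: -273504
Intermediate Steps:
c = -112 (c = -7*(-4)² = -7*16 = -112)
F = 9 (F = 18 + 3*(-3) = 18 - 9 = 9)
f = -6 (f = (9 - 3)*(-1) = 6*(-1) = -6)
n = -6
C(k, T) = -111*T (C(k, T) = T + T*(-112) = T - 112*T = -111*T)
(C(n, 2)*28)*44 = (-111*2*28)*44 = -222*28*44 = -6216*44 = -273504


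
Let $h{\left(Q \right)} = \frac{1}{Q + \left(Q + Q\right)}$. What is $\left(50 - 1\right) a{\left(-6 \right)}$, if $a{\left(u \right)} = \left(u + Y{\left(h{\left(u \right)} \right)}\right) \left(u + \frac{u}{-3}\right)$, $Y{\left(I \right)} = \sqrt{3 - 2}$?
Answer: $980$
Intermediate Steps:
$h{\left(Q \right)} = \frac{1}{3 Q}$ ($h{\left(Q \right)} = \frac{1}{Q + 2 Q} = \frac{1}{3 Q}$)
$Y{\left(I \right)} = 1$ ($Y{\left(I \right)} = \sqrt{1} = 1$)
$a{\left(u \right)} = \frac{2 u \left(1 + u\right)}{3}$ ($a{\left(u \right)} = \left(u + 1\right) \left(u + \frac{u}{-3}\right) = \left(1 + u\right) \left(u + u \left(- \frac{1}{3}\right)\right) = \left(1 + u\right) \left(u - \frac{u}{3}\right) = \left(1 + u\right) \frac{2 u}{3} = \frac{2 u \left(1 + u\right)}{3}$)
$\left(50 - 1\right) a{\left(-6 \right)} = \left(50 - 1\right) \frac{2}{3} \left(-6\right) \left(1 - 6\right) = 49 \cdot \frac{2}{3} \left(-6\right) \left(-5\right) = 49 \cdot 20 = 980$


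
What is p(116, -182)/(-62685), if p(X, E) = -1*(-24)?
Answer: -8/20895 ≈ -0.00038287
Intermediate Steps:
p(X, E) = 24
p(116, -182)/(-62685) = 24/(-62685) = 24*(-1/62685) = -8/20895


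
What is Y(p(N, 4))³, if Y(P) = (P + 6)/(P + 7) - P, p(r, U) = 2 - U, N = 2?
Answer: 2744/125 ≈ 21.952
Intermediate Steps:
Y(P) = -P + (6 + P)/(7 + P) (Y(P) = (6 + P)/(7 + P) - P = -P + (6 + P)/(7 + P))
Y(p(N, 4))³ = ((6 - (2 - 1*4)² - 6*(2 - 1*4))/(7 + (2 - 1*4)))³ = ((6 - (2 - 4)² - 6*(2 - 4))/(7 + (2 - 4)))³ = ((6 - 1*(-2)² - 6*(-2))/(7 - 2))³ = ((6 - 1*4 + 12)/5)³ = ((6 - 4 + 12)/5)³ = ((⅕)*14)³ = (14/5)³ = 2744/125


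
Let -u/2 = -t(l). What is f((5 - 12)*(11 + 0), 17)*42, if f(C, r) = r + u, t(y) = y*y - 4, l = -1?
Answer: 462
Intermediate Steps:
t(y) = -4 + y**2 (t(y) = y**2 - 4 = -4 + y**2)
u = -6 (u = -(-2)*(-4 + (-1)**2) = -(-2)*(-4 + 1) = -(-2)*(-3) = -2*3 = -6)
f(C, r) = -6 + r (f(C, r) = r - 6 = -6 + r)
f((5 - 12)*(11 + 0), 17)*42 = (-6 + 17)*42 = 11*42 = 462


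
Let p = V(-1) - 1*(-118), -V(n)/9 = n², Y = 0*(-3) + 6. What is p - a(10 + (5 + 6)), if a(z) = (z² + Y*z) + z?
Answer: -479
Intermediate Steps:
Y = 6 (Y = 0 + 6 = 6)
V(n) = -9*n²
a(z) = z² + 7*z (a(z) = (z² + 6*z) + z = z² + 7*z)
p = 109 (p = -9*(-1)² - 1*(-118) = -9*1 + 118 = -9 + 118 = 109)
p - a(10 + (5 + 6)) = 109 - (10 + (5 + 6))*(7 + (10 + (5 + 6))) = 109 - (10 + 11)*(7 + (10 + 11)) = 109 - 21*(7 + 21) = 109 - 21*28 = 109 - 1*588 = 109 - 588 = -479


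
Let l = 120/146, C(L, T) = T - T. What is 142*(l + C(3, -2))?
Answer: 8520/73 ≈ 116.71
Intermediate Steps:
C(L, T) = 0
l = 60/73 (l = 120*(1/146) = 60/73 ≈ 0.82192)
142*(l + C(3, -2)) = 142*(60/73 + 0) = 142*(60/73) = 8520/73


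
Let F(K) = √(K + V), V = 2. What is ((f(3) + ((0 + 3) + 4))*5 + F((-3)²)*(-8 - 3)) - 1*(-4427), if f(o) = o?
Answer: 4477 - 11*√11 ≈ 4440.5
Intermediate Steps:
F(K) = √(2 + K) (F(K) = √(K + 2) = √(2 + K))
((f(3) + ((0 + 3) + 4))*5 + F((-3)²)*(-8 - 3)) - 1*(-4427) = ((3 + ((0 + 3) + 4))*5 + √(2 + (-3)²)*(-8 - 3)) - 1*(-4427) = ((3 + (3 + 4))*5 + √(2 + 9)*(-11)) + 4427 = ((3 + 7)*5 + √11*(-11)) + 4427 = (10*5 - 11*√11) + 4427 = (50 - 11*√11) + 4427 = 4477 - 11*√11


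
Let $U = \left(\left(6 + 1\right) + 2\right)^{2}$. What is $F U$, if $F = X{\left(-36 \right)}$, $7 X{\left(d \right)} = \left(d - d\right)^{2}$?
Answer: $0$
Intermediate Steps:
$X{\left(d \right)} = 0$ ($X{\left(d \right)} = \frac{\left(d - d\right)^{2}}{7} = \frac{0^{2}}{7} = \frac{1}{7} \cdot 0 = 0$)
$F = 0$
$U = 81$ ($U = \left(7 + 2\right)^{2} = 9^{2} = 81$)
$F U = 0 \cdot 81 = 0$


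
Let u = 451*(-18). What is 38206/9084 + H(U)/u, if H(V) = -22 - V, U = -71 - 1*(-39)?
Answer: 25838789/6145326 ≈ 4.2046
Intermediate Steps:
u = -8118
U = -32 (U = -71 + 39 = -32)
38206/9084 + H(U)/u = 38206/9084 + (-22 - 1*(-32))/(-8118) = 38206*(1/9084) + (-22 + 32)*(-1/8118) = 19103/4542 + 10*(-1/8118) = 19103/4542 - 5/4059 = 25838789/6145326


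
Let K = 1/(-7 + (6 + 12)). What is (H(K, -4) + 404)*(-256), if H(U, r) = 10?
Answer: -105984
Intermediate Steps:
K = 1/11 (K = 1/(-7 + 18) = 1/11 ≈ 0.090909)
(H(K, -4) + 404)*(-256) = (10 + 404)*(-256) = 414*(-256) = -105984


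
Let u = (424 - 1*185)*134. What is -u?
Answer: -32026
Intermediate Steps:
u = 32026 (u = (424 - 185)*134 = 239*134 = 32026)
-u = -1*32026 = -32026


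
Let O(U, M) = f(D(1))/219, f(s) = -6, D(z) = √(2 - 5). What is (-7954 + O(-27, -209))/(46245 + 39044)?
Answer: -580644/6226097 ≈ -0.093260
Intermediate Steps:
D(z) = I*√3 (D(z) = √(-3) = I*√3)
O(U, M) = -2/73 (O(U, M) = -6/219 = -6*1/219 = -2/73)
(-7954 + O(-27, -209))/(46245 + 39044) = (-7954 - 2/73)/(46245 + 39044) = -580644/73/85289 = -580644/73*1/85289 = -580644/6226097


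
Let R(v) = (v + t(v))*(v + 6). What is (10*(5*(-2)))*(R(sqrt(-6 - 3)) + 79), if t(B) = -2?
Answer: -5800 - 1200*I ≈ -5800.0 - 1200.0*I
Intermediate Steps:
R(v) = (-2 + v)*(6 + v) (R(v) = (v - 2)*(v + 6) = (-2 + v)*(6 + v))
(10*(5*(-2)))*(R(sqrt(-6 - 3)) + 79) = (10*(5*(-2)))*((-12 + (sqrt(-6 - 3))**2 + 4*sqrt(-6 - 3)) + 79) = (10*(-10))*((-12 + (sqrt(-9))**2 + 4*sqrt(-9)) + 79) = -100*((-12 + (3*I)**2 + 4*(3*I)) + 79) = -100*((-12 - 9 + 12*I) + 79) = -100*((-21 + 12*I) + 79) = -100*(58 + 12*I) = -5800 - 1200*I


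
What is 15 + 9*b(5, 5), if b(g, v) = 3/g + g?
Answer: 327/5 ≈ 65.400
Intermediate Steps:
b(g, v) = g + 3/g
15 + 9*b(5, 5) = 15 + 9*(5 + 3/5) = 15 + 9*(28/5) = 15 + 252/5 = 327/5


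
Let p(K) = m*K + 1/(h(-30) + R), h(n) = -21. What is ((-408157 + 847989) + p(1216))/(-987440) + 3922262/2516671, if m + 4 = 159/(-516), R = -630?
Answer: 77800106016660541/69564329711434320 ≈ 1.1184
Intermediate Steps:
m = -741/172 (m = -4 + 159/(-516) = -4 + 159*(-1/516) = -4 - 53/172 = -741/172 ≈ -4.3081)
p(K) = -1/651 - 741*K/172 (p(K) = -741*K/172 + 1/(-21 - 630) = -741*K/172 + 1/(-651) = -741*K/172 - 1/651 = -1/651 - 741*K/172)
((-408157 + 847989) + p(1216))/(-987440) + 3922262/2516671 = ((-408157 + 847989) + (-1/651 - 741/172*1216))/(-987440) + 3922262/2516671 = (439832 + (-1/651 - 225264/43))*(-1/987440) + 3922262*(1/2516671) = (439832 - 146646907/27993)*(-1/987440) + 3922262/2516671 = (12165570269/27993)*(-1/987440) + 3922262/2516671 = -12165570269/27641407920 + 3922262/2516671 = 77800106016660541/69564329711434320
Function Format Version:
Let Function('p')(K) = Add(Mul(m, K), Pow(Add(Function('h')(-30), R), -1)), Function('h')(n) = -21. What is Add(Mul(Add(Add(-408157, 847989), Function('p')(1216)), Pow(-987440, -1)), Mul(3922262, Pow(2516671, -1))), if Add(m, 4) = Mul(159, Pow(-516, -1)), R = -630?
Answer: Rational(77800106016660541, 69564329711434320) ≈ 1.1184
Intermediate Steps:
m = Rational(-741, 172) (m = Add(-4, Mul(159, Pow(-516, -1))) = Add(-4, Mul(159, Rational(-1, 516))) = Add(-4, Rational(-53, 172)) = Rational(-741, 172) ≈ -4.3081)
Function('p')(K) = Add(Rational(-1, 651), Mul(Rational(-741, 172), K)) (Function('p')(K) = Add(Mul(Rational(-741, 172), K), Pow(Add(-21, -630), -1)) = Add(Mul(Rational(-741, 172), K), Pow(-651, -1)) = Add(Mul(Rational(-741, 172), K), Rational(-1, 651)) = Add(Rational(-1, 651), Mul(Rational(-741, 172), K)))
Add(Mul(Add(Add(-408157, 847989), Function('p')(1216)), Pow(-987440, -1)), Mul(3922262, Pow(2516671, -1))) = Add(Mul(Add(Add(-408157, 847989), Add(Rational(-1, 651), Mul(Rational(-741, 172), 1216))), Pow(-987440, -1)), Mul(3922262, Pow(2516671, -1))) = Add(Mul(Add(439832, Add(Rational(-1, 651), Rational(-225264, 43))), Rational(-1, 987440)), Mul(3922262, Rational(1, 2516671))) = Add(Mul(Add(439832, Rational(-146646907, 27993)), Rational(-1, 987440)), Rational(3922262, 2516671)) = Add(Mul(Rational(12165570269, 27993), Rational(-1, 987440)), Rational(3922262, 2516671)) = Add(Rational(-12165570269, 27641407920), Rational(3922262, 2516671)) = Rational(77800106016660541, 69564329711434320)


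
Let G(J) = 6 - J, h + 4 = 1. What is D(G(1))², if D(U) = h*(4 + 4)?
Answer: 576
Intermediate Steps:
h = -3 (h = -4 + 1 = -3)
D(U) = -24 (D(U) = -3*(4 + 4) = -3*8 = -24)
D(G(1))² = (-24)² = 576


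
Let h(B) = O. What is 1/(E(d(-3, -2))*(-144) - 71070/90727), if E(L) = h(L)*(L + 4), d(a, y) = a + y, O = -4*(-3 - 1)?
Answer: 90727/208963938 ≈ 0.00043418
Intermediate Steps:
O = 16 (O = -4*(-4) = 16)
h(B) = 16
E(L) = 64 + 16*L (E(L) = 16*(L + 4) = 16*(4 + L) = 64 + 16*L)
1/(E(d(-3, -2))*(-144) - 71070/90727) = 1/((64 + 16*(-3 - 2))*(-144) - 71070/90727) = 1/((64 + 16*(-5))*(-144) - 71070*1/90727) = 1/((64 - 80)*(-144) - 71070/90727) = 1/(-16*(-144) - 71070/90727) = 1/(2304 - 71070/90727) = 1/(208963938/90727) = 90727/208963938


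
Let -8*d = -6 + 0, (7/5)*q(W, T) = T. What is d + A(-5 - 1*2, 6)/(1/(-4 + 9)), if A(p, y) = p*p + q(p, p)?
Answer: 883/4 ≈ 220.75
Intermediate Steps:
q(W, T) = 5*T/7
d = ¾ (d = -(-6 + 0)/8 = -⅛*(-6) = ¾ ≈ 0.75000)
A(p, y) = p² + 5*p/7 (A(p, y) = p*p + 5*p/7 = p² + 5*p/7)
d + A(-5 - 1*2, 6)/(1/(-4 + 9)) = ¾ + ((-5 - 1*2)*(5 + 7*(-5 - 1*2))/7)/(1/(-4 + 9)) = ¾ + ((-5 - 2)*(5 + 7*(-5 - 2))/7)/(1/5) = ¾ + ((⅐)*(-7)*(5 + 7*(-7)))/(⅕) = ¾ + 5*((⅐)*(-7)*(5 - 49)) = ¾ + 5*((⅐)*(-7)*(-44)) = ¾ + 5*44 = ¾ + 220 = 883/4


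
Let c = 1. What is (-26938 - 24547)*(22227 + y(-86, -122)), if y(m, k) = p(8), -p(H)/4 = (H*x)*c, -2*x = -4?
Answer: -1141062055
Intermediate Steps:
x = 2 (x = -1/2*(-4) = 2)
p(H) = -8*H (p(H) = -4*H*2 = -4*2*H = -8*H)
y(m, k) = -64 (y(m, k) = -8*8 = -64)
(-26938 - 24547)*(22227 + y(-86, -122)) = (-26938 - 24547)*(22227 - 64) = -51485*22163 = -1141062055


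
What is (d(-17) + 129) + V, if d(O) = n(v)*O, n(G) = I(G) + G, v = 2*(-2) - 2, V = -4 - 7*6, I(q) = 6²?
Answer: -427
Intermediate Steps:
I(q) = 36
V = -46 (V = -4 - 42 = -46)
v = -6 (v = -4 - 2 = -6)
n(G) = 36 + G
d(O) = 30*O (d(O) = (36 - 6)*O = 30*O)
(d(-17) + 129) + V = (30*(-17) + 129) - 46 = (-510 + 129) - 46 = -381 - 46 = -427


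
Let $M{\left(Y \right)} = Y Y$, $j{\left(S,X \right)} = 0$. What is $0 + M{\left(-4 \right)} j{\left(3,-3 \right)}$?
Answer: $0$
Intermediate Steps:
$M{\left(Y \right)} = Y^{2}$
$0 + M{\left(-4 \right)} j{\left(3,-3 \right)} = 0 + \left(-4\right)^{2} \cdot 0 = 0 + 16 \cdot 0 = 0 + 0 = 0$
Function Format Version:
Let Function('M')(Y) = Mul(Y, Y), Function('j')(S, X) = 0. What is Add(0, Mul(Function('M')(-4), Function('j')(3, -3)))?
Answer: 0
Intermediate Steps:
Function('M')(Y) = Pow(Y, 2)
Add(0, Mul(Function('M')(-4), Function('j')(3, -3))) = Add(0, Mul(Pow(-4, 2), 0)) = Add(0, Mul(16, 0)) = Add(0, 0) = 0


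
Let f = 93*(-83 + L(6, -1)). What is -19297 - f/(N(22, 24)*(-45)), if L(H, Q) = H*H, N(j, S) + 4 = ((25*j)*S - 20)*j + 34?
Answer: -1785937381/92550 ≈ -19297.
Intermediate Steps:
N(j, S) = 30 + j*(-20 + 25*S*j) (N(j, S) = -4 + (((25*j)*S - 20)*j + 34) = -4 + ((25*S*j - 20)*j + 34) = -4 + ((-20 + 25*S*j)*j + 34) = -4 + (j*(-20 + 25*S*j) + 34) = -4 + (34 + j*(-20 + 25*S*j)) = 30 + j*(-20 + 25*S*j))
L(H, Q) = H²
f = -4371 (f = 93*(-83 + 6²) = 93*(-83 + 36) = 93*(-47) = -4371)
-19297 - f/(N(22, 24)*(-45)) = -19297 - (-4371)/((30 - 20*22 + 25*24*22²)*(-45)) = -19297 - (-4371)/((30 - 440 + 25*24*484)*(-45)) = -19297 - (-4371)/((30 - 440 + 290400)*(-45)) = -19297 - (-4371)/(289990*(-45)) = -19297 - (-4371)/(-13049550) = -19297 - (-4371)*(-1)/13049550 = -19297 - 1*31/92550 = -19297 - 31/92550 = -1785937381/92550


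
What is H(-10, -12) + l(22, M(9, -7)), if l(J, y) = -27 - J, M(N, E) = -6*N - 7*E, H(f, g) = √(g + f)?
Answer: -49 + I*√22 ≈ -49.0 + 4.6904*I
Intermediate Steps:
H(f, g) = √(f + g)
M(N, E) = -7*E - 6*N
H(-10, -12) + l(22, M(9, -7)) = √(-10 - 12) + (-27 - 1*22) = √(-22) + (-27 - 22) = I*√22 - 49 = -49 + I*√22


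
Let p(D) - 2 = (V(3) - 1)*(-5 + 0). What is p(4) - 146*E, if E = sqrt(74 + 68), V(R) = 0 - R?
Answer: 22 - 146*sqrt(142) ≈ -1717.8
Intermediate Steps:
V(R) = -R
p(D) = 22 (p(D) = 2 + (-1*3 - 1)*(-5 + 0) = 2 + (-3 - 1)*(-5) = 2 - 4*(-5) = 2 + 20 = 22)
E = sqrt(142) ≈ 11.916
p(4) - 146*E = 22 - 146*sqrt(142)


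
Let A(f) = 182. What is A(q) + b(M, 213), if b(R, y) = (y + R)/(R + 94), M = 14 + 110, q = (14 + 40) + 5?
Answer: 40013/218 ≈ 183.55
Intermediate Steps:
q = 59 (q = 54 + 5 = 59)
M = 124
b(R, y) = (R + y)/(94 + R)
A(q) + b(M, 213) = 182 + (124 + 213)/(94 + 124) = 182 + 337/218 = 40013/218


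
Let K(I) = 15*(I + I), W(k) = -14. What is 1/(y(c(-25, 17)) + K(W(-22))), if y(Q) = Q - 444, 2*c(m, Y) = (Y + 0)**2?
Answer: -2/1439 ≈ -0.0013899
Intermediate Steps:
c(m, Y) = Y**2/2 (c(m, Y) = (Y + 0)**2/2 = Y**2/2)
y(Q) = -444 + Q
K(I) = 30*I (K(I) = 15*(2*I) = 30*I)
1/(y(c(-25, 17)) + K(W(-22))) = 1/((-444 + (1/2)*17**2) + 30*(-14)) = 1/((-444 + (1/2)*289) - 420) = 1/((-444 + 289/2) - 420) = 1/(-599/2 - 420) = 1/(-1439/2) = -2/1439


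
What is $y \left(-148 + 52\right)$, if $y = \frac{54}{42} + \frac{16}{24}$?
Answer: $- \frac{1312}{7} \approx -187.43$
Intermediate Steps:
$y = \frac{41}{21}$ ($y = 54 \cdot \frac{1}{42} + 16 \cdot \frac{1}{24} = \frac{9}{7} + \frac{2}{3} = \frac{41}{21} \approx 1.9524$)
$y \left(-148 + 52\right) = \frac{41 \left(-148 + 52\right)}{21} = \frac{41}{21} \left(-96\right) = - \frac{1312}{7}$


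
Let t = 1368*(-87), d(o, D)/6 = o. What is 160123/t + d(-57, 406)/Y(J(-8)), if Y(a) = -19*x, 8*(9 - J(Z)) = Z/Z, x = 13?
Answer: 60689/1547208 ≈ 0.039225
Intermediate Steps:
d(o, D) = 6*o
J(Z) = 71/8 (J(Z) = 9 - Z/(8*Z) = 9 - 1/8*1 = 9 - 1/8 = 71/8)
t = -119016
Y(a) = -247 (Y(a) = -19*13 = -247)
160123/t + d(-57, 406)/Y(J(-8)) = 160123/(-119016) + (6*(-57))/(-247) = 160123*(-1/119016) - 342*(-1/247) = -160123/119016 + 18/13 = 60689/1547208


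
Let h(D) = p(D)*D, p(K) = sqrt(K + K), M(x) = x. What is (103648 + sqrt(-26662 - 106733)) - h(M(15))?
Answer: 103648 - 15*sqrt(30) + I*sqrt(133395) ≈ 1.0357e+5 + 365.23*I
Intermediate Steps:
p(K) = sqrt(2)*sqrt(K) (p(K) = sqrt(2*K) = sqrt(2)*sqrt(K))
h(D) = sqrt(2)*D**(3/2) (h(D) = (sqrt(2)*sqrt(D))*D = sqrt(2)*D**(3/2))
(103648 + sqrt(-26662 - 106733)) - h(M(15)) = (103648 + sqrt(-26662 - 106733)) - sqrt(2)*15**(3/2) = (103648 + sqrt(-133395)) - sqrt(2)*15*sqrt(15) = (103648 + I*sqrt(133395)) - 15*sqrt(30) = 103648 - 15*sqrt(30) + I*sqrt(133395)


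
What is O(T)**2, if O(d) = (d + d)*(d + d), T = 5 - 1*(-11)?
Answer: 1048576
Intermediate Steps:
T = 16 (T = 5 + 11 = 16)
O(d) = 4*d**2 (O(d) = (2*d)*(2*d) = 4*d**2)
O(T)**2 = (4*16**2)**2 = (4*256)**2 = 1024**2 = 1048576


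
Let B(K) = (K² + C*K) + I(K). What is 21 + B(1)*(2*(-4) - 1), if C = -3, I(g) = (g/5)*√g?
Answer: 186/5 ≈ 37.200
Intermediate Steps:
I(g) = g^(3/2)/5 (I(g) = (g*(⅕))*√g = (g/5)*√g = g^(3/2)/5)
B(K) = K² - 3*K + K^(3/2)/5 (B(K) = (K² - 3*K) + K^(3/2)/5 = K² - 3*K + K^(3/2)/5)
21 + B(1)*(2*(-4) - 1) = 21 + (1² - 3*1 + 1^(3/2)/5)*(2*(-4) - 1) = 21 + (1 - 3 + (⅕)*1)*(-8 - 1) = 21 + (1 - 3 + ⅕)*(-9) = 21 - 9/5*(-9) = 21 + 81/5 = 186/5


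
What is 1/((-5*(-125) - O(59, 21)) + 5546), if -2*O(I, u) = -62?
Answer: 1/6140 ≈ 0.00016287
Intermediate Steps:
O(I, u) = 31 (O(I, u) = -½*(-62) = 31)
1/((-5*(-125) - O(59, 21)) + 5546) = 1/((-5*(-125) - 1*31) + 5546) = 1/((625 - 31) + 5546) = 1/(594 + 5546) = 1/6140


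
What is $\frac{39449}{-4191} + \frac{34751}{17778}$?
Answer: $- \frac{185227627}{24835866} \approx -7.4581$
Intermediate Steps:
$\frac{39449}{-4191} + \frac{34751}{17778} = 39449 \left(- \frac{1}{4191}\right) + 34751 \cdot \frac{1}{17778} = - \frac{39449}{4191} + \frac{34751}{17778} = - \frac{185227627}{24835866}$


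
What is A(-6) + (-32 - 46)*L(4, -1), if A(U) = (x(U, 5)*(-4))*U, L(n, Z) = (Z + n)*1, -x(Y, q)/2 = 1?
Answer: -282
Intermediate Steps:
x(Y, q) = -2 (x(Y, q) = -2*1 = -2)
L(n, Z) = Z + n
A(U) = 8*U (A(U) = (-2*(-4))*U = 8*U)
A(-6) + (-32 - 46)*L(4, -1) = 8*(-6) + (-32 - 46)*(-1 + 4) = -48 - 78*3 = -48 - 234 = -282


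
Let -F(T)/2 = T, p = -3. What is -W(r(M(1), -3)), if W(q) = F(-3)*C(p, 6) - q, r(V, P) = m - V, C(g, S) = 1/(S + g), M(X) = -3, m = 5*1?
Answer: 6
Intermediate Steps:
m = 5
F(T) = -2*T
r(V, P) = 5 - V
W(q) = 2 - q (W(q) = (-2*(-3))/(6 - 3) - q = 6/3 - q = 6*(1/3) - q = 2 - q)
-W(r(M(1), -3)) = -(2 - (5 - 1*(-3))) = -(2 - (5 + 3)) = -(2 - 1*8) = -(2 - 8) = -1*(-6) = 6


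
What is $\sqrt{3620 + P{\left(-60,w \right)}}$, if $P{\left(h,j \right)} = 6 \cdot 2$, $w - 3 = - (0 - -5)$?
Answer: $4 \sqrt{227} \approx 60.266$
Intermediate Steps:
$w = -2$ ($w = 3 - \left(0 - -5\right) = 3 - \left(0 + 5\right) = 3 - 5 = -2$)
$P{\left(h,j \right)} = 12$
$\sqrt{3620 + P{\left(-60,w \right)}} = \sqrt{3620 + 12} = \sqrt{3632} = 4 \sqrt{227}$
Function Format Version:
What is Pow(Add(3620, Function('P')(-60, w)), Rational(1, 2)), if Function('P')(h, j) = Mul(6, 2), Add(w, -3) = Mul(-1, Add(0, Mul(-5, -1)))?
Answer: Mul(4, Pow(227, Rational(1, 2))) ≈ 60.266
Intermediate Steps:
w = -2 (w = Add(3, Mul(-1, Add(0, Mul(-5, -1)))) = Add(3, Mul(-1, Add(0, 5))) = Add(3, Mul(-1, 5)) = Add(3, -5) = -2)
Function('P')(h, j) = 12
Pow(Add(3620, Function('P')(-60, w)), Rational(1, 2)) = Pow(Add(3620, 12), Rational(1, 2)) = Pow(3632, Rational(1, 2)) = Mul(4, Pow(227, Rational(1, 2)))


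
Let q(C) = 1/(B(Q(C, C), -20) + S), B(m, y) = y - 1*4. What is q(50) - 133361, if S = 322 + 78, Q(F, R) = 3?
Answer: -50143735/376 ≈ -1.3336e+5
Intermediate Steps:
B(m, y) = -4 + y (B(m, y) = y - 4 = -4 + y)
S = 400
q(C) = 1/376 (q(C) = 1/((-4 - 20) + 400) = 1/(-24 + 400) = 1/376)
q(50) - 133361 = 1/376 - 133361 = -50143735/376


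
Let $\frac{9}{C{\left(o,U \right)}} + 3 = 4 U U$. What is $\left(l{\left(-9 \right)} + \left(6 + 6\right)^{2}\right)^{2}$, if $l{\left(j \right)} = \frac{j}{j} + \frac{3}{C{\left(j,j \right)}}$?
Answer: $63504$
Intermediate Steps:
$C{\left(o,U \right)} = \frac{9}{-3 + 4 U^{2}}$ ($C{\left(o,U \right)} = \frac{9}{-3 + 4 U U} = \frac{9}{-3 + 4 U^{2}}$)
$l{\left(j \right)} = \frac{4 j^{2}}{3}$ ($l{\left(j \right)} = \frac{j}{j} + \frac{3}{9 \frac{1}{-3 + 4 j^{2}}} = 1 + 3 \left(- \frac{1}{3} + \frac{4 j^{2}}{9}\right) = 1 + \left(-1 + \frac{4 j^{2}}{3}\right) = \frac{4 j^{2}}{3}$)
$\left(l{\left(-9 \right)} + \left(6 + 6\right)^{2}\right)^{2} = \left(\frac{4 \left(-9\right)^{2}}{3} + \left(6 + 6\right)^{2}\right)^{2} = \left(\frac{4}{3} \cdot 81 + 12^{2}\right)^{2} = \left(108 + 144\right)^{2} = 252^{2} = 63504$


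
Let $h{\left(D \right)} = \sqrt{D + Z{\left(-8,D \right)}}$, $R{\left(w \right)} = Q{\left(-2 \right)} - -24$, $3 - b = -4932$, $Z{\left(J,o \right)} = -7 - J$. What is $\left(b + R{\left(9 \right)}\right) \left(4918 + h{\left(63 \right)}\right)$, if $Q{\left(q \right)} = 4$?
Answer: $24447738$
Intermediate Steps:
$b = 4935$ ($b = 3 - -4932 = 3 + 4932 = 4935$)
$R{\left(w \right)} = 28$ ($R{\left(w \right)} = 4 - -24 = 4 + 24 = 28$)
$h{\left(D \right)} = \sqrt{1 + D}$ ($h{\left(D \right)} = \sqrt{D - -1} = \sqrt{D + \left(-7 + 8\right)} = \sqrt{D + 1} = \sqrt{1 + D}$)
$\left(b + R{\left(9 \right)}\right) \left(4918 + h{\left(63 \right)}\right) = \left(4935 + 28\right) \left(4918 + \sqrt{1 + 63}\right) = 4963 \left(4918 + \sqrt{64}\right) = 4963 \left(4918 + 8\right) = 4963 \cdot 4926 = 24447738$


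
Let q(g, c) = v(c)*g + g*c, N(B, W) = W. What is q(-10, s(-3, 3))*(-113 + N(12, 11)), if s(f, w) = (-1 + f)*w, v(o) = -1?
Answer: -13260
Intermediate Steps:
s(f, w) = w*(-1 + f)
q(g, c) = -g + c*g (q(g, c) = -g + g*c = -g + c*g)
q(-10, s(-3, 3))*(-113 + N(12, 11)) = (-10*(-1 + 3*(-1 - 3)))*(-113 + 11) = -10*(-1 + 3*(-4))*(-102) = -10*(-1 - 12)*(-102) = -10*(-13)*(-102) = 130*(-102) = -13260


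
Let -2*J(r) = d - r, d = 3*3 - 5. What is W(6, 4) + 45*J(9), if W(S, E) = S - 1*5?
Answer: 227/2 ≈ 113.50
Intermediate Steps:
W(S, E) = -5 + S (W(S, E) = S - 5 = -5 + S)
d = 4 (d = 9 - 5 = 4)
J(r) = -2 + r/2 (J(r) = -(4 - r)/2 = -2 + r/2)
W(6, 4) + 45*J(9) = (-5 + 6) + 45*(-2 + (½)*9) = 1 + 45*(-2 + 9/2) = 1 + 45*(5/2) = 1 + 225/2 = 227/2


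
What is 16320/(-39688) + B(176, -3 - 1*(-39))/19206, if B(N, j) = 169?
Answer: -3485621/8661906 ≈ -0.40241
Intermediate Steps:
16320/(-39688) + B(176, -3 - 1*(-39))/19206 = 16320/(-39688) + 169/19206 = 16320*(-1/39688) + 169*(1/19206) = -2040/4961 + 169/19206 = -3485621/8661906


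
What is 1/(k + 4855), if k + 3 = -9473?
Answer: -1/4621 ≈ -0.00021640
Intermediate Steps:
k = -9476 (k = -3 - 9473 = -9476)
1/(k + 4855) = 1/(-9476 + 4855) = 1/(-4621) = -1/4621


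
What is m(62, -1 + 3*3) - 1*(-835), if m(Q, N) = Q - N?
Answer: 889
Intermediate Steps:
m(62, -1 + 3*3) - 1*(-835) = (62 - (-1 + 3*3)) - 1*(-835) = (62 - (-1 + 9)) + 835 = (62 - 1*8) + 835 = (62 - 8) + 835 = 54 + 835 = 889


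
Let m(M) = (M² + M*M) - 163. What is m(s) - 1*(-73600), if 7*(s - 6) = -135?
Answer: 3615711/49 ≈ 73790.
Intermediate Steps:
s = -93/7 (s = 6 + (⅐)*(-135) = 6 - 135/7 = -93/7 ≈ -13.286)
m(M) = -163 + 2*M² (m(M) = (M² + M²) - 163 = 2*M² - 163 = -163 + 2*M²)
m(s) - 1*(-73600) = (-163 + 2*(-93/7)²) - 1*(-73600) = (-163 + 2*(8649/49)) + 73600 = (-163 + 17298/49) + 73600 = 9311/49 + 73600 = 3615711/49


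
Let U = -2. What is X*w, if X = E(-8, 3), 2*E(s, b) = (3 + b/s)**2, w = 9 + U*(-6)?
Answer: 9261/128 ≈ 72.352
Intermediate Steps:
w = 21 (w = 9 - 2*(-6) = 9 + 12 = 21)
E(s, b) = (3 + b/s)**2/2
X = 441/128 (X = (1/2)*(3 + 3*(-8))**2/(-8)**2 = (1/2)*(1/64)*(3 - 24)**2 = (1/2)*(1/64)*(-21)**2 = (1/2)*(1/64)*441 = 441/128 ≈ 3.4453)
X*w = (441/128)*21 = 9261/128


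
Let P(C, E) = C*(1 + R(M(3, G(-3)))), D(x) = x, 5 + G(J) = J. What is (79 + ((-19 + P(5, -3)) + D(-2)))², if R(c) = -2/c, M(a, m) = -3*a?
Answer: 332929/81 ≈ 4110.2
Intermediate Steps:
G(J) = -5 + J
P(C, E) = 11*C/9 (P(C, E) = C*(1 - 2/((-3*3))) = C*(1 - 2/(-9)) = C*(1 - 2*(-⅑)) = C*(1 + 2/9) = C*(11/9) = 11*C/9)
(79 + ((-19 + P(5, -3)) + D(-2)))² = (79 + ((-19 + (11/9)*5) - 2))² = (79 + ((-19 + 55/9) - 2))² = (79 + (-116/9 - 2))² = (79 - 134/9)² = (577/9)² = 332929/81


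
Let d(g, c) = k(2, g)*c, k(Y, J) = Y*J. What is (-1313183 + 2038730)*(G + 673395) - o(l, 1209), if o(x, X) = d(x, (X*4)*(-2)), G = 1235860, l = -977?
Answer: 1385235338397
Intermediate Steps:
k(Y, J) = J*Y
d(g, c) = 2*c*g (d(g, c) = (g*2)*c = (2*g)*c = 2*c*g)
o(x, X) = -16*X*x (o(x, X) = 2*((X*4)*(-2))*x = 2*((4*X)*(-2))*x = 2*(-8*X)*x = -16*X*x)
(-1313183 + 2038730)*(G + 673395) - o(l, 1209) = (-1313183 + 2038730)*(1235860 + 673395) - (-16)*1209*(-977) = 725547*1909255 - 1*18899088 = 1385254237485 - 18899088 = 1385235338397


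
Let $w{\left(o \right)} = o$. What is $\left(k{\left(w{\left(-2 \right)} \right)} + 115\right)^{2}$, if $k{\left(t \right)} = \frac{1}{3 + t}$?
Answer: $13456$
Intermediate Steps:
$\left(k{\left(w{\left(-2 \right)} \right)} + 115\right)^{2} = \left(\frac{1}{3 - 2} + 115\right)^{2} = \left(1^{-1} + 115\right)^{2} = \left(1 + 115\right)^{2} = 116^{2} = 13456$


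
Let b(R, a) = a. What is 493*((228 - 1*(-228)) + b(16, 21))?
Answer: 235161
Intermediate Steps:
493*((228 - 1*(-228)) + b(16, 21)) = 493*((228 - 1*(-228)) + 21) = 493*((228 + 228) + 21) = 493*(456 + 21) = 493*477 = 235161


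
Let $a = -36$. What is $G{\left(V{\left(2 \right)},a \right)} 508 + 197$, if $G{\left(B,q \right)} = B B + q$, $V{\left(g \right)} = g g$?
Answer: $-9963$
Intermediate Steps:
$V{\left(g \right)} = g^{2}$
$G{\left(B,q \right)} = q + B^{2}$ ($G{\left(B,q \right)} = B^{2} + q = q + B^{2}$)
$G{\left(V{\left(2 \right)},a \right)} 508 + 197 = \left(-36 + \left(2^{2}\right)^{2}\right) 508 + 197 = \left(-36 + 4^{2}\right) 508 + 197 = \left(-36 + 16\right) 508 + 197 = \left(-20\right) 508 + 197 = -10160 + 197 = -9963$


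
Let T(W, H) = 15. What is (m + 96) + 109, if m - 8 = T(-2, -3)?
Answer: 228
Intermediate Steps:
m = 23 (m = 8 + 15 = 23)
(m + 96) + 109 = (23 + 96) + 109 = 119 + 109 = 228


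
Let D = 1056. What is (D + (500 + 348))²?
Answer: 3625216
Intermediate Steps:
(D + (500 + 348))² = (1056 + (500 + 348))² = (1056 + 848)² = 1904² = 3625216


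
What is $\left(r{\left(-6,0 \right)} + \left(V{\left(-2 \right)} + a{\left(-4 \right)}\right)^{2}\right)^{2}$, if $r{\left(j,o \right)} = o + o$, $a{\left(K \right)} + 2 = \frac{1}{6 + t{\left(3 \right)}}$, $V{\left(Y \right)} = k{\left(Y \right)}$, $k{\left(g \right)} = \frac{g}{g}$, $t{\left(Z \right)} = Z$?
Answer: $\frac{4096}{6561} \approx 0.6243$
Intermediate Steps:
$k{\left(g \right)} = 1$
$V{\left(Y \right)} = 1$
$a{\left(K \right)} = - \frac{17}{9}$ ($a{\left(K \right)} = -2 + \frac{1}{6 + 3} = -2 + \frac{1}{9} = - \frac{17}{9}$)
$r{\left(j,o \right)} = 2 o$
$\left(r{\left(-6,0 \right)} + \left(V{\left(-2 \right)} + a{\left(-4 \right)}\right)^{2}\right)^{2} = \left(2 \cdot 0 + \left(1 - \frac{17}{9}\right)^{2}\right)^{2} = \left(0 + \left(- \frac{8}{9}\right)^{2}\right)^{2} = \left(0 + \frac{64}{81}\right)^{2} = \left(\frac{64}{81}\right)^{2} = \frac{4096}{6561}$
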